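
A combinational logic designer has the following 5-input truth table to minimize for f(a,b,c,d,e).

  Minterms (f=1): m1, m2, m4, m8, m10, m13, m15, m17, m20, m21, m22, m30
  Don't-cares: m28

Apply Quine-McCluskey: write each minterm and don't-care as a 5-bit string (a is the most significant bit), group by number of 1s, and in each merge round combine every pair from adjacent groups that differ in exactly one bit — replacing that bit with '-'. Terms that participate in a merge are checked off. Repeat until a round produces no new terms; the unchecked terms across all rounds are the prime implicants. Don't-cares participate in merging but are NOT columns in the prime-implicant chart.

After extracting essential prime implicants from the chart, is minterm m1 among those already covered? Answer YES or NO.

size-2^0 implicants → 00001(✓)  00010(✓)  00100(✓)  01000(✓)  01010(✓)  01101(✓)  01111(✓)  10001(✓)  10100(✓)  10101(✓)  10110(✓)  11100(✓)  11110(✓)
size-2^1 implicants → -0001  -0100  0-010  010-0  011-1  1-100(✓)  1-110(✓)  10-01  101-0(✓)  1010-  111-0(✓)
size-2^2 implicants → 1-1-0
Unchecked terms (primes): -0001, -0100, 0-010, 010-0, 011-1, 1-1-0, 10-01, 1010-
Minterm coverage:
  m1 ⊆ -0001 [E]
  m2 ⊆ 0-010 [E]
  m4 ⊆ -0100 [E]
  m8 ⊆ 010-0 [E]
  m10 ⊆ 0-010,010-0
  m13 ⊆ 011-1 [E]
  m15 ⊆ 011-1 [E]
  m17 ⊆ -0001,10-01
  m20 ⊆ -0100,1-1-0,1010-
  m21 ⊆ 10-01,1010-
  m22 ⊆ 1-1-0 [E]
  m30 ⊆ 1-1-0 [E]
E = {-0001, -0100, 0-010, 010-0, 011-1, 1-1-0}

YES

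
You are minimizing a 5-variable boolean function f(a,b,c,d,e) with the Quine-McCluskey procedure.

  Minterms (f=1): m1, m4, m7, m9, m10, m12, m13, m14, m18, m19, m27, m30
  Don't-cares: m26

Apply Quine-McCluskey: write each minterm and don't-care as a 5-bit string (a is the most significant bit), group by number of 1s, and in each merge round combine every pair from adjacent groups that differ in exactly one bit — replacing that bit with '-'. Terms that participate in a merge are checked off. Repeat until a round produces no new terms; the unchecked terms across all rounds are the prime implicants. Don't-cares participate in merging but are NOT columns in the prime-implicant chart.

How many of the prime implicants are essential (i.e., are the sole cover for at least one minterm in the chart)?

5

[col 0] 00001*, 00100*, 00111, 01001*, 01010*, 01100*, 01101*, 01110*, 10010*, 10011*, 11010*, 11011*, 11110*
[col 1] -1010*, -1110*, 0-001, 0-100, 01-01, 01-10*, 011-0, 0110-, 1-010*, 1-011*, 1001-*, 11-10*, 1101-*
[col 2] -1-10, 1-01-
Prime implicants: -1-10, 0-001, 0-100, 00111, 01-01, 011-0, 0110-, 1-01-
PI chart (minterm → PIs covering it):
  1 | 0-001  (sole → essential)
  4 | 0-100  (sole → essential)
  7 | 00111  (sole → essential)
  9 | 0-001,01-01
  10 | -1-10  (sole → essential)
  12 | 0-100,011-0,0110-
  13 | 01-01,0110-
  14 | -1-10,011-0
  18 | 1-01-  (sole → essential)
  19 | 1-01-  (sole → essential)
  27 | 1-01-  (sole → essential)
  30 | -1-10  (sole → essential)
Essential prime implicants: -1-10, 0-001, 0-100, 00111, 1-01-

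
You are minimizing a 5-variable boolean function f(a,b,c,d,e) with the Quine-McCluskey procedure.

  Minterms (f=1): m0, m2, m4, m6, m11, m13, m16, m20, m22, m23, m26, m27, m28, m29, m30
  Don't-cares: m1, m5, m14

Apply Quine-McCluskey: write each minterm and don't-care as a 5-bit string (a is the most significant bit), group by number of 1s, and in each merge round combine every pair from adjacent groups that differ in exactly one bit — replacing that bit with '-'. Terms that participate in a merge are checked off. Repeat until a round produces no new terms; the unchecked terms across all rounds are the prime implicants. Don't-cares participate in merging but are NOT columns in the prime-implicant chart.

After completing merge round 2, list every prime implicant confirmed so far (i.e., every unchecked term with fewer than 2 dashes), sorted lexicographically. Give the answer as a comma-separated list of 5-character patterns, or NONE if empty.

Round 0: 00000✓ 00001✓ 00010✓ 00100✓ 00101✓ 00110✓ 01011✓ 01101✓ 01110✓ 10000✓ 10100✓ 10110✓ 10111✓ 11010✓ 11011✓ 11100✓ 11101✓ 11110✓
Round 1: -0000✓ -0100✓ -0110✓ -1011 -1101 -1110✓ 0-101 0-110✓ 00-00✓ 00-01✓ 00-10✓ 000-0✓ 0000-✓ 001-0✓ 0010-✓ 1-100✓ 1-110✓ 10-00✓ 101-0✓ 1011- 11-10 1101- 111-0✓ 1110-
Round 2: --110 -0-00 -01-0 00--0 00-0- 1-1-0
PIs = {--110, -0-00, -01-0, -1011, -1101, 0-101, 00--0, 00-0-, 1-1-0, 1011-, 11-10, 1101-, 1110-}

-1011, -1101, 0-101, 1011-, 11-10, 1101-, 1110-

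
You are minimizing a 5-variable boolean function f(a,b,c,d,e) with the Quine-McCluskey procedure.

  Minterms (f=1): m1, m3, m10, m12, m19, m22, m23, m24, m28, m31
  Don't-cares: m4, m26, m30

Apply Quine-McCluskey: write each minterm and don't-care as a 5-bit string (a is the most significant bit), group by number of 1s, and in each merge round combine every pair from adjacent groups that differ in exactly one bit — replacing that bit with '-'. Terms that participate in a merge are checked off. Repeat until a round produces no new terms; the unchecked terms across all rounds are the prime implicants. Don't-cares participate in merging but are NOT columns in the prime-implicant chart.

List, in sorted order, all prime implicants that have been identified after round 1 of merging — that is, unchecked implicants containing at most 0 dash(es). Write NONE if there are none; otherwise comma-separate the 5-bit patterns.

Round 0: 00001✓ 00011✓ 00100✓ 01010✓ 01100✓ 10011✓ 10110✓ 10111✓ 11000✓ 11010✓ 11100✓ 11110✓ 11111✓
Round 1: -0011 -1010 -1100 0-100 000-1 1-110✓ 1-111✓ 10-11 1011-✓ 11-00✓ 11-10✓ 110-0✓ 111-0✓ 1111-✓
Round 2: 1-11- 11--0
PIs = {-0011, -1010, -1100, 0-100, 000-1, 1-11-, 10-11, 11--0}

NONE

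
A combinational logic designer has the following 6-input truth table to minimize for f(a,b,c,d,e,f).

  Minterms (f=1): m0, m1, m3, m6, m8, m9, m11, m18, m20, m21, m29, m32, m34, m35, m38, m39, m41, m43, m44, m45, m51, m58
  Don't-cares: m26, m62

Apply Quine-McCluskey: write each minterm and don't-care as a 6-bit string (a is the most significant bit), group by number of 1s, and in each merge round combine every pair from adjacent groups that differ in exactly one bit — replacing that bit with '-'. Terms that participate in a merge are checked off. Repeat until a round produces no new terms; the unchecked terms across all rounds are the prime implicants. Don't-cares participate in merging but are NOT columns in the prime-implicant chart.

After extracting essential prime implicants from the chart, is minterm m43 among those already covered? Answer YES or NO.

NO

size-2^0 implicants → 000000(✓)  000001(✓)  000011(✓)  000110(✓)  001000(✓)  001001(✓)  001011(✓)  010010(✓)  010100(✓)  010101(✓)  011010(✓)  011101(✓)  100000(✓)  100010(✓)  100011(✓)  100110(✓)  100111(✓)  101001(✓)  101011(✓)  101100(✓)  101101(✓)  110011(✓)  111010(✓)  111110(✓)
size-2^1 implicants → -00000  -00011(✓)  -00110  -01001(✓)  -01011(✓)  -11010  00-000(✓)  00-001(✓)  00-011(✓)  0000-1(✓)  00000-(✓)  0010-1(✓)  00100-(✓)  01-010  01-101  01010-  1-0011  10-011(✓)  100-10(✓)  100-11(✓)  1000-0  10001-(✓)  10011-(✓)  101-01  1010-1(✓)  10110-  111-10
size-2^2 implicants → -0-011  -010-1  00-0-1  00-00-  100-1-
Unchecked terms (primes): -0-011, -00000, -00110, -010-1, -11010, 00-0-1, 00-00-, 01-010, 01-101, 01010-, 1-0011, 100-1-, 1000-0, 101-01, 10110-, 111-10
Minterm coverage:
  m0 ⊆ -00000,00-00-
  m1 ⊆ 00-0-1,00-00-
  m3 ⊆ -0-011,00-0-1
  m6 ⊆ -00110 [E]
  m8 ⊆ 00-00- [E]
  m9 ⊆ -010-1,00-0-1,00-00-
  m11 ⊆ -0-011,-010-1,00-0-1
  m18 ⊆ 01-010 [E]
  m20 ⊆ 01010- [E]
  m21 ⊆ 01-101,01010-
  m29 ⊆ 01-101 [E]
  m32 ⊆ -00000,1000-0
  m34 ⊆ 100-1-,1000-0
  m35 ⊆ -0-011,1-0011,100-1-
  m38 ⊆ -00110,100-1-
  m39 ⊆ 100-1- [E]
  m41 ⊆ -010-1,101-01
  m43 ⊆ -0-011,-010-1
  m44 ⊆ 10110- [E]
  m45 ⊆ 101-01,10110-
  m51 ⊆ 1-0011 [E]
  m58 ⊆ -11010,111-10
E = {-00110, 00-00-, 01-010, 01-101, 01010-, 1-0011, 100-1-, 10110-}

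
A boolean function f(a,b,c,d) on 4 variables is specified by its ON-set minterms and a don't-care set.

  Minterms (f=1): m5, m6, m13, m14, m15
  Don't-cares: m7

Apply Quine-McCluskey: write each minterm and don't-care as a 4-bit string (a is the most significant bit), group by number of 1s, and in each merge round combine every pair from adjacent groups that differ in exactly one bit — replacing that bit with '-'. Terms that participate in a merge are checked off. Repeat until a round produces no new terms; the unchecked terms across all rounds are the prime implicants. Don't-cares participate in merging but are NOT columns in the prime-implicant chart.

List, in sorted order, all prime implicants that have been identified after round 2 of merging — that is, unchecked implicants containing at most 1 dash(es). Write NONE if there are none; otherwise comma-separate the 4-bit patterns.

size-2^0 implicants → 0101(✓)  0110(✓)  0111(✓)  1101(✓)  1110(✓)  1111(✓)
size-2^1 implicants → -101(✓)  -110(✓)  -111(✓)  01-1(✓)  011-(✓)  11-1(✓)  111-(✓)
size-2^2 implicants → -1-1  -11-
Unchecked terms (primes): -1-1, -11-

NONE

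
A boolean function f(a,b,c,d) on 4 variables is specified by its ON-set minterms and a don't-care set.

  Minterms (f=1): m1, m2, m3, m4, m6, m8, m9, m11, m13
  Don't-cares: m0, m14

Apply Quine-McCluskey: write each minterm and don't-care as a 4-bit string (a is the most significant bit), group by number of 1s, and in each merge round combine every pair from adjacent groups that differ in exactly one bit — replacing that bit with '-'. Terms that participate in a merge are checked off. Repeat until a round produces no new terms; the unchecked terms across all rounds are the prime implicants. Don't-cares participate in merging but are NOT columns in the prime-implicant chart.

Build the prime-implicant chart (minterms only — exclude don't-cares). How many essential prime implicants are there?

[col 0] 0000*, 0001*, 0010*, 0011*, 0100*, 0110*, 1000*, 1001*, 1011*, 1101*, 1110*
[col 1] -000*, -001*, -011*, -110, 0-00*, 0-10*, 00-0*, 00-1*, 000-*, 001-*, 01-0*, 1-01, 10-1*, 100-*
[col 2] -0-1, -00-, 0--0, 00--
Prime implicants: -0-1, -00-, -110, 0--0, 00--, 1-01
PI chart (minterm → PIs covering it):
  1 | -0-1,-00-,00--
  2 | 0--0,00--
  3 | -0-1,00--
  4 | 0--0  (sole → essential)
  6 | -110,0--0
  8 | -00-  (sole → essential)
  9 | -0-1,-00-,1-01
  11 | -0-1  (sole → essential)
  13 | 1-01  (sole → essential)
Essential prime implicants: -0-1, -00-, 0--0, 1-01

4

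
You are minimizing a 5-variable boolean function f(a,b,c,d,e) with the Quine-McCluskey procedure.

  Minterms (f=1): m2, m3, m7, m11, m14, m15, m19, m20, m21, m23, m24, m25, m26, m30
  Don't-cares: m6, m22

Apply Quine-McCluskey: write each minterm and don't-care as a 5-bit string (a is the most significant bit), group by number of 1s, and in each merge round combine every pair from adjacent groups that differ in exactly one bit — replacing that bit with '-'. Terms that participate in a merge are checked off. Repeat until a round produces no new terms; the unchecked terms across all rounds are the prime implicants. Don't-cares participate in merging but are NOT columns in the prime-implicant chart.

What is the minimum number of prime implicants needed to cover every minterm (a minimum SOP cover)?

Round 0: 00010✓ 00011✓ 00110✓ 00111✓ 01011✓ 01110✓ 01111✓ 10011✓ 10100✓ 10101✓ 10110✓ 10111✓ 11000✓ 11001✓ 11010✓ 11110✓
Round 1: -0011✓ -0110✓ -0111✓ -1110✓ 0-011✓ 0-110✓ 0-111✓ 00-10✓ 00-11✓ 0001-✓ 0011-✓ 01-11✓ 0111-✓ 1-110✓ 10-11✓ 101-0✓ 101-1✓ 1010-✓ 1011-✓ 11-10 110-0 1100-
Round 2: --110 -0-11 -011- 0--11 0-11- 00-1- 101--
PIs = {--110, -0-11, -011-, 0--11, 0-11-, 00-1-, 101--, 11-10, 110-0, 1100-}
Coverage chart:
  m2: 00-1- ←essential
  m3: -0-11,0--11,00-1-
  m7: -0-11,-011-,0--11,0-11-,00-1-
  m11: 0--11 ←essential
  m14: --110,0-11-
  m15: 0--11,0-11-
  m19: -0-11 ←essential
  m20: 101-- ←essential
  m21: 101-- ←essential
  m23: -0-11,-011-,101--
  m24: 110-0,1100-
  m25: 1100- ←essential
  m26: 11-10,110-0
  m30: --110,11-10
Essential: -0-11, 0--11, 00-1-, 101--, 1100-
Petrick residual → --110, 11-10
Min cover (7 terms): cde' + b'de + a'de + a'b'd + ab'c + abde' + abc'd'

7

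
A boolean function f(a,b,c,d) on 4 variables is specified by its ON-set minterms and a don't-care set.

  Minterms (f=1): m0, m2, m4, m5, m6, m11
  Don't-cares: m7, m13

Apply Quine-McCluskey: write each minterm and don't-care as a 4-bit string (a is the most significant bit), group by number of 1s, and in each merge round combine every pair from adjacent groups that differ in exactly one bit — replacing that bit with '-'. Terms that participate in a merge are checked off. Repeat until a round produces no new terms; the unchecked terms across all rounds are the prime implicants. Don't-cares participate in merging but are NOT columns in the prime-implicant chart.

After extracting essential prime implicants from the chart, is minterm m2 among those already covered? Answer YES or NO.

Round 0: 0000✓ 0010✓ 0100✓ 0101✓ 0110✓ 0111✓ 1011 1101✓
Round 1: -101 0-00✓ 0-10✓ 00-0✓ 01-0✓ 01-1✓ 010-✓ 011-✓
Round 2: 0--0 01--
PIs = {-101, 0--0, 01--, 1011}
Coverage chart:
  m0: 0--0 ←essential
  m2: 0--0 ←essential
  m4: 0--0,01--
  m5: -101,01--
  m6: 0--0,01--
  m11: 1011 ←essential
Essential: 0--0, 1011

YES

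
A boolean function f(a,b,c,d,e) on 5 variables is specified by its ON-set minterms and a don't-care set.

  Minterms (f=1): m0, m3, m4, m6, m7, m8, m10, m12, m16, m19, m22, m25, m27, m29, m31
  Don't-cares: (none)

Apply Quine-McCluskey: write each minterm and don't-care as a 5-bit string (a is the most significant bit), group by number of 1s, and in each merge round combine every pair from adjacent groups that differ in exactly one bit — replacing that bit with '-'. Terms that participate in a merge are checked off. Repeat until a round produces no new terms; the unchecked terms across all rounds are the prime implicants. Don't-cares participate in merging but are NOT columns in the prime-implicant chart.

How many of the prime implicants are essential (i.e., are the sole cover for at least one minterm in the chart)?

5

[col 0] 00000*, 00011*, 00100*, 00110*, 00111*, 01000*, 01010*, 01100*, 10000*, 10011*, 10110*, 11001*, 11011*, 11101*, 11111*
[col 1] -0000, -0011, -0110, 0-000*, 0-100*, 00-00*, 00-11, 001-0, 0011-, 01-00*, 010-0, 1-011, 11-01*, 11-11*, 110-1*, 111-1*
[col 2] 0--00, 11--1
Prime implicants: -0000, -0011, -0110, 0--00, 00-11, 001-0, 0011-, 010-0, 1-011, 11--1
PI chart (minterm → PIs covering it):
  0 | -0000,0--00
  3 | -0011,00-11
  4 | 0--00,001-0
  6 | -0110,001-0,0011-
  7 | 00-11,0011-
  8 | 0--00,010-0
  10 | 010-0  (sole → essential)
  12 | 0--00  (sole → essential)
  16 | -0000  (sole → essential)
  19 | -0011,1-011
  22 | -0110  (sole → essential)
  25 | 11--1  (sole → essential)
  27 | 1-011,11--1
  29 | 11--1  (sole → essential)
  31 | 11--1  (sole → essential)
Essential prime implicants: -0000, -0110, 0--00, 010-0, 11--1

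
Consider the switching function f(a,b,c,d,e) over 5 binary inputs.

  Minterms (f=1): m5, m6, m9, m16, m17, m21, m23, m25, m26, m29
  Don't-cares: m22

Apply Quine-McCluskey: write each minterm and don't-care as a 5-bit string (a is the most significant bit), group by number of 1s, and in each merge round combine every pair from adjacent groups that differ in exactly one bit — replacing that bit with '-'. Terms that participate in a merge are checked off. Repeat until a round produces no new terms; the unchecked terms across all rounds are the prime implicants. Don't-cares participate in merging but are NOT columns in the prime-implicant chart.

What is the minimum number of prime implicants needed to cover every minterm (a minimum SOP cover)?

size-2^0 implicants → 00101(✓)  00110(✓)  01001(✓)  10000(✓)  10001(✓)  10101(✓)  10110(✓)  10111(✓)  11001(✓)  11010  11101(✓)
size-2^1 implicants → -0101  -0110  -1001  1-001(✓)  1-101(✓)  10-01(✓)  1000-  101-1  1011-  11-01(✓)
size-2^2 implicants → 1--01
Unchecked terms (primes): -0101, -0110, -1001, 1--01, 1000-, 101-1, 1011-, 11010
Minterm coverage:
  m5 ⊆ -0101 [E]
  m6 ⊆ -0110 [E]
  m9 ⊆ -1001 [E]
  m16 ⊆ 1000- [E]
  m17 ⊆ 1--01,1000-
  m21 ⊆ -0101,1--01,101-1
  m23 ⊆ 101-1,1011-
  m25 ⊆ -1001,1--01
  m26 ⊆ 11010 [E]
  m29 ⊆ 1--01 [E]
E = {-0101, -0110, -1001, 1--01, 1000-, 11010}
Petrick residual → 101-1
Cover = b'cd'e + b'cde' + bc'd'e + ad'e + ab'c'd' + ab'ce + abc'de'  |cover|=7

7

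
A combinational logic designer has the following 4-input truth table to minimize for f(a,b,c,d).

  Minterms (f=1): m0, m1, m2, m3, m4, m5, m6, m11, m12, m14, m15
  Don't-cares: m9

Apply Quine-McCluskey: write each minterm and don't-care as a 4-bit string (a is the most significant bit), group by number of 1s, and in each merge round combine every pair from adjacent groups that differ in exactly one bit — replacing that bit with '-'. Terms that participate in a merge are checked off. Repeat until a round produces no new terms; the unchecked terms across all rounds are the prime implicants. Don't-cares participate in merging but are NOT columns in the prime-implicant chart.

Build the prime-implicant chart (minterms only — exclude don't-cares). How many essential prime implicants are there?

2

size-2^0 implicants → 0000(✓)  0001(✓)  0010(✓)  0011(✓)  0100(✓)  0101(✓)  0110(✓)  1001(✓)  1011(✓)  1100(✓)  1110(✓)  1111(✓)
size-2^1 implicants → -001(✓)  -011(✓)  -100(✓)  -110(✓)  0-00(✓)  0-01(✓)  0-10(✓)  00-0(✓)  00-1(✓)  000-(✓)  001-(✓)  01-0(✓)  010-(✓)  1-11  10-1(✓)  11-0(✓)  111-
size-2^2 implicants → -0-1  -1-0  0--0  0-0-  00--
Unchecked terms (primes): -0-1, -1-0, 0--0, 0-0-, 00--, 1-11, 111-
Minterm coverage:
  m0 ⊆ 0--0,0-0-,00--
  m1 ⊆ -0-1,0-0-,00--
  m2 ⊆ 0--0,00--
  m3 ⊆ -0-1,00--
  m4 ⊆ -1-0,0--0,0-0-
  m5 ⊆ 0-0- [E]
  m6 ⊆ -1-0,0--0
  m11 ⊆ -0-1,1-11
  m12 ⊆ -1-0 [E]
  m14 ⊆ -1-0,111-
  m15 ⊆ 1-11,111-
E = {-1-0, 0-0-}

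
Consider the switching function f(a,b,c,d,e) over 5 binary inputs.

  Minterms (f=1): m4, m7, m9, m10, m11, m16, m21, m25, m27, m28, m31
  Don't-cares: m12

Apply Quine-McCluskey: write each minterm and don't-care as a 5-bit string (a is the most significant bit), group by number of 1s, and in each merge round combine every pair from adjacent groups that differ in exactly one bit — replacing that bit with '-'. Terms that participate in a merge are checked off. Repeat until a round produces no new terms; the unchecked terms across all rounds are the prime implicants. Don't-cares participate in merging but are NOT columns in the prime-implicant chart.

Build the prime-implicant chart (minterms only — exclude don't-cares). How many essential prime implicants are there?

size-2^0 implicants → 00100(✓)  00111  01001(✓)  01010(✓)  01011(✓)  01100(✓)  10000  10101  11001(✓)  11011(✓)  11100(✓)  11111(✓)
size-2^1 implicants → -1001(✓)  -1011(✓)  -1100  0-100  010-1(✓)  0101-  11-11  110-1(✓)
size-2^2 implicants → -10-1
Unchecked terms (primes): -10-1, -1100, 0-100, 00111, 0101-, 10000, 10101, 11-11
Minterm coverage:
  m4 ⊆ 0-100 [E]
  m7 ⊆ 00111 [E]
  m9 ⊆ -10-1 [E]
  m10 ⊆ 0101- [E]
  m11 ⊆ -10-1,0101-
  m16 ⊆ 10000 [E]
  m21 ⊆ 10101 [E]
  m25 ⊆ -10-1 [E]
  m27 ⊆ -10-1,11-11
  m28 ⊆ -1100 [E]
  m31 ⊆ 11-11 [E]
E = {-10-1, -1100, 0-100, 00111, 0101-, 10000, 10101, 11-11}

8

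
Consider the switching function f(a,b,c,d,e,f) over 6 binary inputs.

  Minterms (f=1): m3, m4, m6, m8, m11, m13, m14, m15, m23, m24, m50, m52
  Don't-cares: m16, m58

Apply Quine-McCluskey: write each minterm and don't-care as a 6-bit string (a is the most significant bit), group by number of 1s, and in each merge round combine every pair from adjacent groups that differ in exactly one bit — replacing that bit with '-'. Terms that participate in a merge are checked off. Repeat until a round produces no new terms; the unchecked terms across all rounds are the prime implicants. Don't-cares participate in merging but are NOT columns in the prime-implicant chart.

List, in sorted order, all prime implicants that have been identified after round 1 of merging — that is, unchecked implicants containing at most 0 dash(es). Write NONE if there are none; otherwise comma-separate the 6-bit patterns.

010111, 110100

Round 0: 000011✓ 000100✓ 000110✓ 001000✓ 001011✓ 001101✓ 001110✓ 001111✓ 010000✓ 010111 011000✓ 110010✓ 110100 111010✓
Round 1: 0-1000 00-011 00-110 0001-0 001-11 0011-1 00111- 01-000 11-010
PIs = {0-1000, 00-011, 00-110, 0001-0, 001-11, 0011-1, 00111-, 01-000, 010111, 11-010, 110100}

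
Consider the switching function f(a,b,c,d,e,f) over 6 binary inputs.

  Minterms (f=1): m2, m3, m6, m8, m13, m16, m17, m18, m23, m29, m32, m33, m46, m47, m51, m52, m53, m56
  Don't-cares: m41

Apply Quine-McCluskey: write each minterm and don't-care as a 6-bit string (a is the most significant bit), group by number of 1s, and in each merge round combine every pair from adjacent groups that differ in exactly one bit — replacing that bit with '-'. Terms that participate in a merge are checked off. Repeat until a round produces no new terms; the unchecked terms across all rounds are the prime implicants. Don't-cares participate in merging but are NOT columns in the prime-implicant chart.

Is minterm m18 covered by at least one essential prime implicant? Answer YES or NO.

NO

Round 0: 000010✓ 000011✓ 000110✓ 001000 001101✓ 010000✓ 010001✓ 010010✓ 010111 011101✓ 100000✓ 100001✓ 101001✓ 101110✓ 101111✓ 110011 110100✓ 110101✓ 111000
Round 1: 0-0010 0-1101 000-10 00001- 0100-0 01000- 10-001 10000- 10111- 11010-
PIs = {0-0010, 0-1101, 000-10, 00001-, 001000, 0100-0, 01000-, 010111, 10-001, 10000-, 10111-, 110011, 11010-, 111000}
Coverage chart:
  m2: 0-0010,000-10,00001-
  m3: 00001- ←essential
  m6: 000-10 ←essential
  m8: 001000 ←essential
  m13: 0-1101 ←essential
  m16: 0100-0,01000-
  m17: 01000- ←essential
  m18: 0-0010,0100-0
  m23: 010111 ←essential
  m29: 0-1101 ←essential
  m32: 10000- ←essential
  m33: 10-001,10000-
  m46: 10111- ←essential
  m47: 10111- ←essential
  m51: 110011 ←essential
  m52: 11010- ←essential
  m53: 11010- ←essential
  m56: 111000 ←essential
Essential: 0-1101, 000-10, 00001-, 001000, 01000-, 010111, 10000-, 10111-, 110011, 11010-, 111000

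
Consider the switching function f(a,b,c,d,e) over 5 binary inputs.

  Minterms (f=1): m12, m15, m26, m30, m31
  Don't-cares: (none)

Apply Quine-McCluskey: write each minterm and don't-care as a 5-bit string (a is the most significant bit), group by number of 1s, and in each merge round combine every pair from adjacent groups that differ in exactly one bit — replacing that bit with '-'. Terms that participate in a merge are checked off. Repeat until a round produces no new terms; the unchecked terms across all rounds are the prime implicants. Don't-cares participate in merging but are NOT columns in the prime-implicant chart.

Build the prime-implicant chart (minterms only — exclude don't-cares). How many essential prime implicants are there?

[col 0] 01100, 01111*, 11010*, 11110*, 11111*
[col 1] -1111, 11-10, 1111-
Prime implicants: -1111, 01100, 11-10, 1111-
PI chart (minterm → PIs covering it):
  12 | 01100  (sole → essential)
  15 | -1111  (sole → essential)
  26 | 11-10  (sole → essential)
  30 | 11-10,1111-
  31 | -1111,1111-
Essential prime implicants: -1111, 01100, 11-10

3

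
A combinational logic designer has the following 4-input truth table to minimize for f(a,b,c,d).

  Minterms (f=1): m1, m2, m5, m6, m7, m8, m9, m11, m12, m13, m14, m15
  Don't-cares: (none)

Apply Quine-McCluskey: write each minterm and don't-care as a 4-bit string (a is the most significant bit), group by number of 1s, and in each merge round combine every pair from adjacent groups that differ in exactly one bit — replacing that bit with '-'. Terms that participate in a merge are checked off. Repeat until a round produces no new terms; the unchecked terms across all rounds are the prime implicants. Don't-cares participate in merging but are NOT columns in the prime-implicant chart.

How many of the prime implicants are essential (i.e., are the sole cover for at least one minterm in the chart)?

Round 0: 0001✓ 0010✓ 0101✓ 0110✓ 0111✓ 1000✓ 1001✓ 1011✓ 1100✓ 1101✓ 1110✓ 1111✓
Round 1: -001✓ -101✓ -110✓ -111✓ 0-01✓ 0-10 01-1✓ 011-✓ 1-00✓ 1-01✓ 1-11✓ 10-1✓ 100-✓ 11-0✓ 11-1✓ 110-✓ 111-✓
Round 2: --01 -1-1 -11- 1--1 1-0- 11--
PIs = {--01, -1-1, -11-, 0-10, 1--1, 1-0-, 11--}
Coverage chart:
  m1: --01 ←essential
  m2: 0-10 ←essential
  m5: --01,-1-1
  m6: -11-,0-10
  m7: -1-1,-11-
  m8: 1-0- ←essential
  m9: --01,1--1,1-0-
  m11: 1--1 ←essential
  m12: 1-0-,11--
  m13: --01,-1-1,1--1,1-0-,11--
  m14: -11-,11--
  m15: -1-1,-11-,1--1,11--
Essential: --01, 0-10, 1--1, 1-0-

4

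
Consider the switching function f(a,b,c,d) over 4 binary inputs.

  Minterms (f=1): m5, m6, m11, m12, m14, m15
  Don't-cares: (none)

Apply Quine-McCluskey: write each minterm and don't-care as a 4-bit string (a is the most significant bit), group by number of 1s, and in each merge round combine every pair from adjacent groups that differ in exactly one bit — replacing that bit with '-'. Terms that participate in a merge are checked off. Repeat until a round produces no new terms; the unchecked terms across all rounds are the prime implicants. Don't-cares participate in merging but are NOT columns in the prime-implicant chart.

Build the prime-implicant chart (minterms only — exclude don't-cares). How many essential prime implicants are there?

4

size-2^0 implicants → 0101  0110(✓)  1011(✓)  1100(✓)  1110(✓)  1111(✓)
size-2^1 implicants → -110  1-11  11-0  111-
Unchecked terms (primes): -110, 0101, 1-11, 11-0, 111-
Minterm coverage:
  m5 ⊆ 0101 [E]
  m6 ⊆ -110 [E]
  m11 ⊆ 1-11 [E]
  m12 ⊆ 11-0 [E]
  m14 ⊆ -110,11-0,111-
  m15 ⊆ 1-11,111-
E = {-110, 0101, 1-11, 11-0}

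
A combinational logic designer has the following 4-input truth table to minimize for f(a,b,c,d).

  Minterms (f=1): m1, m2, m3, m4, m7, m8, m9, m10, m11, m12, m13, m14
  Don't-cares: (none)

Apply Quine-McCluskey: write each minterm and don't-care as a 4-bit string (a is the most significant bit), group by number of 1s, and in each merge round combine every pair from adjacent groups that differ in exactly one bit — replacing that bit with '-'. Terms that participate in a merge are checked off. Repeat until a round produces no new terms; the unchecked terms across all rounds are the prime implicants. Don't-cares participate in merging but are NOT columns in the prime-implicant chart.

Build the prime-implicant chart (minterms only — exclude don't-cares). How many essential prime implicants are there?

size-2^0 implicants → 0001(✓)  0010(✓)  0011(✓)  0100(✓)  0111(✓)  1000(✓)  1001(✓)  1010(✓)  1011(✓)  1100(✓)  1101(✓)  1110(✓)
size-2^1 implicants → -001(✓)  -010(✓)  -011(✓)  -100  0-11  00-1(✓)  001-(✓)  1-00(✓)  1-01(✓)  1-10(✓)  10-0(✓)  10-1(✓)  100-(✓)  101-(✓)  11-0(✓)  110-(✓)
size-2^2 implicants → -0-1  -01-  1--0  1-0-  10--
Unchecked terms (primes): -0-1, -01-, -100, 0-11, 1--0, 1-0-, 10--
Minterm coverage:
  m1 ⊆ -0-1 [E]
  m2 ⊆ -01- [E]
  m3 ⊆ -0-1,-01-,0-11
  m4 ⊆ -100 [E]
  m7 ⊆ 0-11 [E]
  m8 ⊆ 1--0,1-0-,10--
  m9 ⊆ -0-1,1-0-,10--
  m10 ⊆ -01-,1--0,10--
  m11 ⊆ -0-1,-01-,10--
  m12 ⊆ -100,1--0,1-0-
  m13 ⊆ 1-0- [E]
  m14 ⊆ 1--0 [E]
E = {-0-1, -01-, -100, 0-11, 1--0, 1-0-}

6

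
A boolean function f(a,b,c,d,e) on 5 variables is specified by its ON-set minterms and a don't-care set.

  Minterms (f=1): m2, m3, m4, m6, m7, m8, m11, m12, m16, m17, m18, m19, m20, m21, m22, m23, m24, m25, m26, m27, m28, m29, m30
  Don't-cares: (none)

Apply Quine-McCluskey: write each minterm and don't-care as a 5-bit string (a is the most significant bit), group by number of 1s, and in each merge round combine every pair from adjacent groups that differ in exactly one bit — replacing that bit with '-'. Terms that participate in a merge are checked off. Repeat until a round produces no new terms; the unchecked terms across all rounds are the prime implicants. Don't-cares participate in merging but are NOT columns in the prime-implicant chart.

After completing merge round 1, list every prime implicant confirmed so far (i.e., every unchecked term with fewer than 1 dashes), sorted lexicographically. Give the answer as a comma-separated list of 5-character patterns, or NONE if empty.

NONE

Round 0: 00010✓ 00011✓ 00100✓ 00110✓ 00111✓ 01000✓ 01011✓ 01100✓ 10000✓ 10001✓ 10010✓ 10011✓ 10100✓ 10101✓ 10110✓ 10111✓ 11000✓ 11001✓ 11010✓ 11011✓ 11100✓ 11101✓ 11110✓
Round 1: -0010✓ -0011✓ -0100✓ -0110✓ -0111✓ -1000✓ -1011✓ -1100✓ 0-011✓ 0-100✓ 00-10✓ 00-11✓ 0001-✓ 001-0✓ 0011-✓ 01-00✓ 1-000✓ 1-001✓ 1-010✓ 1-011✓ 1-100✓ 1-101✓ 1-110✓ 10-00✓ 10-01✓ 10-10✓ 10-11✓ 100-0✓ 100-1✓ 1000-✓ 1001-✓ 101-0✓ 101-1✓ 1010-✓ 1011-✓ 11-00✓ 11-01✓ 11-10✓ 110-0✓ 110-1✓ 1100-✓ 1101-✓ 111-0✓ 1110-✓
Round 2: --011 --100 -0-10✓ -0-11✓ -001-✓ -01-0 -011-✓ -1-00 00-1-✓ 1--00✓ 1--01✓ 1--10✓ 1-0-0✓ 1-0-1✓ 1-00-✓ 1-01-✓ 1-1-0✓ 1-10-✓ 10--0✓ 10--1✓ 10-0-✓ 10-1-✓ 100--✓ 101--✓ 11--0✓ 11-0-✓ 110--✓
Round 3: -0-1- 1---0 1--0- 1-0-- 10---
PIs = {--011, --100, -0-1-, -01-0, -1-00, 1---0, 1--0-, 1-0--, 10---}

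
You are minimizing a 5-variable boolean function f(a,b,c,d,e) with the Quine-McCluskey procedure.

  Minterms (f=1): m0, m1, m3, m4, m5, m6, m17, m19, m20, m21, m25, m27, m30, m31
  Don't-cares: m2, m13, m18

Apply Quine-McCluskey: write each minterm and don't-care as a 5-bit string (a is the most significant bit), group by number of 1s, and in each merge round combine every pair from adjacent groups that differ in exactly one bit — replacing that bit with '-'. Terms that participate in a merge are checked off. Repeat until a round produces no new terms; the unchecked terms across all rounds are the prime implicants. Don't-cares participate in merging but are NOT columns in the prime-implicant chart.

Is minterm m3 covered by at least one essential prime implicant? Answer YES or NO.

NO

size-2^0 implicants → 00000(✓)  00001(✓)  00010(✓)  00011(✓)  00100(✓)  00101(✓)  00110(✓)  01101(✓)  10001(✓)  10010(✓)  10011(✓)  10100(✓)  10101(✓)  11001(✓)  11011(✓)  11110(✓)  11111(✓)
size-2^1 implicants → -0001(✓)  -0010(✓)  -0011(✓)  -0100(✓)  -0101(✓)  0-101  00-00(✓)  00-01(✓)  00-10(✓)  000-0(✓)  000-1(✓)  0000-(✓)  0001-(✓)  001-0(✓)  0010-(✓)  1-001(✓)  1-011(✓)  10-01(✓)  100-1(✓)  1001-(✓)  1010-(✓)  11-11  110-1(✓)  1111-
size-2^2 implicants → -0-01  -00-1  -001-  -010-  00--0  00-0-  000--  1-0-1
Unchecked terms (primes): -0-01, -00-1, -001-, -010-, 0-101, 00--0, 00-0-, 000--, 1-0-1, 11-11, 1111-
Minterm coverage:
  m0 ⊆ 00--0,00-0-,000--
  m1 ⊆ -0-01,-00-1,00-0-,000--
  m3 ⊆ -00-1,-001-,000--
  m4 ⊆ -010-,00--0,00-0-
  m5 ⊆ -0-01,-010-,0-101,00-0-
  m6 ⊆ 00--0 [E]
  m17 ⊆ -0-01,-00-1,1-0-1
  m19 ⊆ -00-1,-001-,1-0-1
  m20 ⊆ -010- [E]
  m21 ⊆ -0-01,-010-
  m25 ⊆ 1-0-1 [E]
  m27 ⊆ 1-0-1,11-11
  m30 ⊆ 1111- [E]
  m31 ⊆ 11-11,1111-
E = {-010-, 00--0, 1-0-1, 1111-}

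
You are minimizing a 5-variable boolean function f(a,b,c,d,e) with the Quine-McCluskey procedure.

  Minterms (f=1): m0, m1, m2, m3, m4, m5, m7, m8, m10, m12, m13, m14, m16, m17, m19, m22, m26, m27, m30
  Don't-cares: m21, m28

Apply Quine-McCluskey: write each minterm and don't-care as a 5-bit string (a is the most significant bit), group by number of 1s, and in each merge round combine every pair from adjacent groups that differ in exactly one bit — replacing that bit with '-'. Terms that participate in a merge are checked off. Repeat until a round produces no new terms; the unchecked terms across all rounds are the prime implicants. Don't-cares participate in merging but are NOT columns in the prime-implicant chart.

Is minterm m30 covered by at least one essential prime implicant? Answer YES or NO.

YES

[col 0] 00000*, 00001*, 00010*, 00011*, 00100*, 00101*, 00111*, 01000*, 01010*, 01100*, 01101*, 01110*, 10000*, 10001*, 10011*, 10101*, 10110*, 11010*, 11011*, 11100*, 11110*
[col 1] -0000*, -0001*, -0011*, -0101*, -1010*, -1100*, -1110*, 0-000*, 0-010*, 0-100*, 0-101*, 00-00*, 00-01*, 00-11*, 000-0*, 000-1*, 0000-*, 0001-*, 001-1*, 0010-*, 01-00*, 01-10*, 010-0*, 011-0*, 0110-*, 1-011, 1-110, 10-01*, 100-1*, 1000-*, 11-10*, 1101-, 111-0*
[col 2] -0-01, -00-1, -000-, -1-10, -11-0, 0--00, 0-0-0, 0-10-, 00--1, 00-0-, 000--, 01--0
Prime implicants: -0-01, -00-1, -000-, -1-10, -11-0, 0--00, 0-0-0, 0-10-, 00--1, 00-0-, 000--, 01--0, 1-011, 1-110, 1101-
PI chart (minterm → PIs covering it):
  0 | -000-,0--00,0-0-0,00-0-,000--
  1 | -0-01,-00-1,-000-,00--1,00-0-,000--
  2 | 0-0-0,000--
  3 | -00-1,00--1,000--
  4 | 0--00,0-10-,00-0-
  5 | -0-01,0-10-,00--1,00-0-
  7 | 00--1  (sole → essential)
  8 | 0--00,0-0-0,01--0
  10 | -1-10,0-0-0,01--0
  12 | -11-0,0--00,0-10-,01--0
  13 | 0-10-  (sole → essential)
  14 | -1-10,-11-0,01--0
  16 | -000-  (sole → essential)
  17 | -0-01,-00-1,-000-
  19 | -00-1,1-011
  22 | 1-110  (sole → essential)
  26 | -1-10,1101-
  27 | 1-011,1101-
  30 | -1-10,-11-0,1-110
Essential prime implicants: -000-, 0-10-, 00--1, 1-110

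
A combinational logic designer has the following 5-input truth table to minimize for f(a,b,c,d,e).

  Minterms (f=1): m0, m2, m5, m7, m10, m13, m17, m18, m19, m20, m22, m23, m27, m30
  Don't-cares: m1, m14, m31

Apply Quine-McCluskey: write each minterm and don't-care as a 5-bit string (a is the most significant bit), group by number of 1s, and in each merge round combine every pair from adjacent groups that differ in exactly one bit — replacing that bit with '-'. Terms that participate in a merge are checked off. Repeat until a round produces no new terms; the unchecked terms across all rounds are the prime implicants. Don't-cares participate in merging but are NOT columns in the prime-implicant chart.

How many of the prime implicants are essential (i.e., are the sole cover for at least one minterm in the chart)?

3

Round 0: 00000✓ 00001✓ 00010✓ 00101✓ 00111✓ 01010✓ 01101✓ 01110✓ 10001✓ 10010✓ 10011✓ 10100✓ 10110✓ 10111✓ 11011✓ 11110✓ 11111✓
Round 1: -0001 -0010 -0111 -1110 0-010 0-101 00-01 000-0 0000- 001-1 01-10 1-011✓ 1-110✓ 1-111✓ 10-10✓ 10-11✓ 100-1 1001-✓ 101-0 1011-✓ 11-11✓ 1111-✓
Round 2: 1--11 1-11- 10-1-
PIs = {-0001, -0010, -0111, -1110, 0-010, 0-101, 00-01, 000-0, 0000-, 001-1, 01-10, 1--11, 1-11-, 10-1-, 100-1, 101-0}
Coverage chart:
  m0: 000-0,0000-
  m2: -0010,0-010,000-0
  m5: 0-101,00-01,001-1
  m7: -0111,001-1
  m10: 0-010,01-10
  m13: 0-101 ←essential
  m17: -0001,100-1
  m18: -0010,10-1-
  m19: 1--11,10-1-,100-1
  m20: 101-0 ←essential
  m22: 1-11-,10-1-,101-0
  m23: -0111,1--11,1-11-,10-1-
  m27: 1--11 ←essential
  m30: -1110,1-11-
Essential: 0-101, 1--11, 101-0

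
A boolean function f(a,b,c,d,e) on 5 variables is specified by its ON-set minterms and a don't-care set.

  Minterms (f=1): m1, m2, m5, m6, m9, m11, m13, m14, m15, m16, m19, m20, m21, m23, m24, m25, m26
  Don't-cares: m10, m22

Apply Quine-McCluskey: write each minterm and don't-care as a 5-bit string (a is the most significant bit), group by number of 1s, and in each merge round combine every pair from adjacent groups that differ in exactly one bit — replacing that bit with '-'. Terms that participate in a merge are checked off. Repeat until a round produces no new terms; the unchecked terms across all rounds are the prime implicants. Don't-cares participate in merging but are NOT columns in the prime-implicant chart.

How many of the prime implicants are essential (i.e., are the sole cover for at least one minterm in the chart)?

Round 0: 00001✓ 00010✓ 00101✓ 00110✓ 01001✓ 01010✓ 01011✓ 01101✓ 01110✓ 01111✓ 10000✓ 10011✓ 10100✓ 10101✓ 10110✓ 10111✓ 11000✓ 11001✓ 11010✓
Round 1: -0101 -0110 -1001 -1010 0-001✓ 0-010✓ 0-101✓ 0-110✓ 00-01✓ 00-10✓ 01-01✓ 01-10✓ 01-11✓ 010-1✓ 0101-✓ 011-1✓ 0111-✓ 1-000 10-00 10-11 101-0✓ 101-1✓ 1010-✓ 1011-✓ 110-0 1100-
Round 2: 0--01 0--10 01--1 01-1- 101--
PIs = {-0101, -0110, -1001, -1010, 0--01, 0--10, 01--1, 01-1-, 1-000, 10-00, 10-11, 101--, 110-0, 1100-}
Coverage chart:
  m1: 0--01 ←essential
  m2: 0--10 ←essential
  m5: -0101,0--01
  m6: -0110,0--10
  m9: -1001,0--01,01--1
  m11: 01--1,01-1-
  m13: 0--01,01--1
  m14: 0--10,01-1-
  m15: 01--1,01-1-
  m16: 1-000,10-00
  m19: 10-11 ←essential
  m20: 10-00,101--
  m21: -0101,101--
  m23: 10-11,101--
  m24: 1-000,110-0,1100-
  m25: -1001,1100-
  m26: -1010,110-0
Essential: 0--01, 0--10, 10-11

3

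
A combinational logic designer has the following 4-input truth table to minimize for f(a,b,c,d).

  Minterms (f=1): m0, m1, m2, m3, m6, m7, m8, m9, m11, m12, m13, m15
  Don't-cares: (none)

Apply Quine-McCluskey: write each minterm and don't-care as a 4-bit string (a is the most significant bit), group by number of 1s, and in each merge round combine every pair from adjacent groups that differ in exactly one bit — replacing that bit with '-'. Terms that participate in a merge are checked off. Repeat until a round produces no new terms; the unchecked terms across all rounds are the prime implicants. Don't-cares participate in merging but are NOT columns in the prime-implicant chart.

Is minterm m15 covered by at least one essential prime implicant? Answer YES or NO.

NO

Round 0: 0000✓ 0001✓ 0010✓ 0011✓ 0110✓ 0111✓ 1000✓ 1001✓ 1011✓ 1100✓ 1101✓ 1111✓
Round 1: -000✓ -001✓ -011✓ -111✓ 0-10✓ 0-11✓ 00-0✓ 00-1✓ 000-✓ 001-✓ 011-✓ 1-00✓ 1-01✓ 1-11✓ 10-1✓ 100-✓ 11-1✓ 110-✓
Round 2: --11 -0-1 -00- 0-1- 00-- 1--1 1-0-
PIs = {--11, -0-1, -00-, 0-1-, 00--, 1--1, 1-0-}
Coverage chart:
  m0: -00-,00--
  m1: -0-1,-00-,00--
  m2: 0-1-,00--
  m3: --11,-0-1,0-1-,00--
  m6: 0-1- ←essential
  m7: --11,0-1-
  m8: -00-,1-0-
  m9: -0-1,-00-,1--1,1-0-
  m11: --11,-0-1,1--1
  m12: 1-0- ←essential
  m13: 1--1,1-0-
  m15: --11,1--1
Essential: 0-1-, 1-0-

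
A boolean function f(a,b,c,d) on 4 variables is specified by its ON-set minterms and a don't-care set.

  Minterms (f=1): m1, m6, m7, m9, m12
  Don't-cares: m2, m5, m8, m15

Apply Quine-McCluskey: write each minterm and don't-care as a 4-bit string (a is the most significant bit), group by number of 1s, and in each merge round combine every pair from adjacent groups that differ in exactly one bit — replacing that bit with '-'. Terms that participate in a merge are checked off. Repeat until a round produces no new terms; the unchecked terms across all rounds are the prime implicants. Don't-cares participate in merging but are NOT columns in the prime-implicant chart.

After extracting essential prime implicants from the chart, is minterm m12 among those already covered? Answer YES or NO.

[col 0] 0001*, 0010*, 0101*, 0110*, 0111*, 1000*, 1001*, 1100*, 1111*
[col 1] -001, -111, 0-01, 0-10, 01-1, 011-, 1-00, 100-
Prime implicants: -001, -111, 0-01, 0-10, 01-1, 011-, 1-00, 100-
PI chart (minterm → PIs covering it):
  1 | -001,0-01
  6 | 0-10,011-
  7 | -111,01-1,011-
  9 | -001,100-
  12 | 1-00  (sole → essential)
Essential prime implicants: 1-00

YES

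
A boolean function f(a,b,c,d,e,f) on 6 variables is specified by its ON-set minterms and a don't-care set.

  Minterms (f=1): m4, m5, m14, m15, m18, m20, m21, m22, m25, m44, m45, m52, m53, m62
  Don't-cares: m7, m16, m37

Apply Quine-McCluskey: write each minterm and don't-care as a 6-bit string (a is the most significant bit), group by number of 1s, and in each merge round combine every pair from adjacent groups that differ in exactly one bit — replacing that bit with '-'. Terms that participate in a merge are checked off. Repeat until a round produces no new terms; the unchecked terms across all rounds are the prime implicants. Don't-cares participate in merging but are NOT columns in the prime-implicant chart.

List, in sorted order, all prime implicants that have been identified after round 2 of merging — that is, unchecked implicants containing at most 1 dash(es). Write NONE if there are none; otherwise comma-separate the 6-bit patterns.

size-2^0 implicants → 000100(✓)  000101(✓)  000111(✓)  001110(✓)  001111(✓)  010000(✓)  010010(✓)  010100(✓)  010101(✓)  010110(✓)  011001  100101(✓)  101100(✓)  101101(✓)  110100(✓)  110101(✓)  111110
size-2^1 implicants → -00101(✓)  -10100(✓)  -10101(✓)  0-0100(✓)  0-0101(✓)  00-111  0001-1  00010-(✓)  00111-  010-00(✓)  010-10(✓)  0100-0(✓)  0101-0(✓)  01010-(✓)  1-0101(✓)  10-101  10110-  11010-(✓)
size-2^2 implicants → --0101  -1010-  0-010-  010--0
Unchecked terms (primes): --0101, -1010-, 0-010-, 00-111, 0001-1, 00111-, 010--0, 011001, 10-101, 10110-, 111110

00-111, 0001-1, 00111-, 011001, 10-101, 10110-, 111110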